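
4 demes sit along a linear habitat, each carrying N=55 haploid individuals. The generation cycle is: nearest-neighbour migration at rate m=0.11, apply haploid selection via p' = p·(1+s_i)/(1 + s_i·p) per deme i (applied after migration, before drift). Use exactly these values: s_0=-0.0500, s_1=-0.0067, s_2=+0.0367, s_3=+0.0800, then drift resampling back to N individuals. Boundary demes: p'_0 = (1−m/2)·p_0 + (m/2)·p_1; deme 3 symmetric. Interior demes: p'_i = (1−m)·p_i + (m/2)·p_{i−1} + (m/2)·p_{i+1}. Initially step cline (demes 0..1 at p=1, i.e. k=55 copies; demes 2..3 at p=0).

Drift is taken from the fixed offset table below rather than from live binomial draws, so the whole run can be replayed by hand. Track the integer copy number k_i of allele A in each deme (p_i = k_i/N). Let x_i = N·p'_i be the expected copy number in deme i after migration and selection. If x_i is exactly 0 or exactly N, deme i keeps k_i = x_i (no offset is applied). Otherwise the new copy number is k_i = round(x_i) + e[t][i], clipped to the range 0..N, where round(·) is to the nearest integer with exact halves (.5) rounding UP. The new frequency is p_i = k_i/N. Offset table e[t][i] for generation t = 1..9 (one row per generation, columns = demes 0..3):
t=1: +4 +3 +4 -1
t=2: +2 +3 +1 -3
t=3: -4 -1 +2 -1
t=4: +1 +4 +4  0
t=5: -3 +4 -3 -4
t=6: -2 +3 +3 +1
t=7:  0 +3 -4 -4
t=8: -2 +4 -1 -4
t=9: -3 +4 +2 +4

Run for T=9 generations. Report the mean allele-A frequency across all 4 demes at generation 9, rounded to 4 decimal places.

0.5818

t=0: k=[55 55 0 0]
t=1: x=[55.0000 51.9557 3.1297 0.0000] k=[55 55 7 0]
t=2: x=[55.0000 52.3431 9.5358 0.4156] k=[55 55 11 0]
t=3: x=[55.0000 52.5644 13.1727 0.6528] k=[55 52 15 0]
t=4: x=[54.8263 50.1001 16.6251 0.8899] k=[55 54 21 1]
t=5: x=[54.9421 52.2223 22.1904 2.2611] k=[52 55 19 0]
t=6: x=[52.0239 52.8411 20.3953 1.1269] k=[50 55 23 2]
t=7: x=[50.0487 52.9518 24.0918 3.3918] k=[50 55 20 0]
t=8: x=[50.0487 52.7858 21.2934 1.1861] k=[48 55 20 0]
t=9: x=[48.0806 52.6751 21.2934 1.1861] k=[45 55 23 5]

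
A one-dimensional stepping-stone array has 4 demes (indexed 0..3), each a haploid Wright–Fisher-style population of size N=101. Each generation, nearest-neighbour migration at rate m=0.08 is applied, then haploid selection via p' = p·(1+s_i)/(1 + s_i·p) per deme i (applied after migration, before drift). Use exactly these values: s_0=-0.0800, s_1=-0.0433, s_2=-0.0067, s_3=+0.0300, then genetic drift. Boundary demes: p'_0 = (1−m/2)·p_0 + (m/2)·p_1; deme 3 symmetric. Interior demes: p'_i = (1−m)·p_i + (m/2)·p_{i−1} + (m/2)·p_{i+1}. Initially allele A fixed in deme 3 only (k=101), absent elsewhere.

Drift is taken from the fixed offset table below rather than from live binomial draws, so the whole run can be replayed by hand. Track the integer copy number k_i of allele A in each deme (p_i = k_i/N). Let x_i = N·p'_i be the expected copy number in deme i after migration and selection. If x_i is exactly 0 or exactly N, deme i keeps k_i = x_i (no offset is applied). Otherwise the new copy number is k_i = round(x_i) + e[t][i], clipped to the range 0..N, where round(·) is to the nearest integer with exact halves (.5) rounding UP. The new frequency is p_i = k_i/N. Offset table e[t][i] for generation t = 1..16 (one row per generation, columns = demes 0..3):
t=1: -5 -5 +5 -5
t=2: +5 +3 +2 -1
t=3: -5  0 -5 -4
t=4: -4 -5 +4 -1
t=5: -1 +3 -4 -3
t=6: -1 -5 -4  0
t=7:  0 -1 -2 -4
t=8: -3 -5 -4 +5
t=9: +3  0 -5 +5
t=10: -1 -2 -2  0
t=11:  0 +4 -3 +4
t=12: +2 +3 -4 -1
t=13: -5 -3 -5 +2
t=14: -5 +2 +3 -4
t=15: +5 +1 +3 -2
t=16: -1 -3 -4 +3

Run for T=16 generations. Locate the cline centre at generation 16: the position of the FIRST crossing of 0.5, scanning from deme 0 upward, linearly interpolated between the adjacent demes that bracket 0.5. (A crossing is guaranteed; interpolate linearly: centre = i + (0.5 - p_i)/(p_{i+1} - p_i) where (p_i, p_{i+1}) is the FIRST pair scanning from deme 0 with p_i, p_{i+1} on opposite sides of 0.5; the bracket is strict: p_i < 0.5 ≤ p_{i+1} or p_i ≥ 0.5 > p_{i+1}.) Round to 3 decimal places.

2.775

t=0: k=[0 0 0 101]
t=1: x=[0.0000 0.0000 4.0140 97.0731] k=[0 0 9 92]
t=2: x=[0.0000 0.3445 11.8893 88.9962] k=[0 3 14 88]
t=3: x=[0.1104 3.1808 16.4273 85.4332] k=[0 3 11 81]
t=4: x=[0.1104 3.0656 13.4017 78.7176] k=[0 0 17 78]
t=5: x=[0.0000 0.6507 18.6575 76.1184] k=[0 4 15 73]
t=6: x=[0.1472 4.1022 16.7857 71.3035] k=[0 0 13 71]
t=7: x=[0.0000 0.4976 14.7153 69.3261] k=[0 0 13 65]
t=8: x=[0.0000 0.4976 14.4764 63.6186] k=[0 0 10 69]
t=9: x=[0.0000 0.3827 11.8893 67.3069] k=[0 0 7 72]
t=10: x=[0.0000 0.2679 9.2633 70.0382] k=[0 0 7 70]
t=11: x=[0.0000 0.2679 9.1837 68.1387] k=[0 4 6 72]
t=12: x=[0.1472 3.7566 8.5075 69.9987] k=[2 7 5 69]
t=13: x=[2.0275 6.4476 7.5927 67.1088] k=[0 3 3 69]
t=14: x=[0.1104 2.7587 5.6043 67.0296] k=[0 5 9 63]
t=15: x=[0.1840 4.7553 10.9343 61.5529] k=[5 6 14 60]
t=16: x=[4.6554 6.0243 15.4319 58.8875] k=[4 3 11 62]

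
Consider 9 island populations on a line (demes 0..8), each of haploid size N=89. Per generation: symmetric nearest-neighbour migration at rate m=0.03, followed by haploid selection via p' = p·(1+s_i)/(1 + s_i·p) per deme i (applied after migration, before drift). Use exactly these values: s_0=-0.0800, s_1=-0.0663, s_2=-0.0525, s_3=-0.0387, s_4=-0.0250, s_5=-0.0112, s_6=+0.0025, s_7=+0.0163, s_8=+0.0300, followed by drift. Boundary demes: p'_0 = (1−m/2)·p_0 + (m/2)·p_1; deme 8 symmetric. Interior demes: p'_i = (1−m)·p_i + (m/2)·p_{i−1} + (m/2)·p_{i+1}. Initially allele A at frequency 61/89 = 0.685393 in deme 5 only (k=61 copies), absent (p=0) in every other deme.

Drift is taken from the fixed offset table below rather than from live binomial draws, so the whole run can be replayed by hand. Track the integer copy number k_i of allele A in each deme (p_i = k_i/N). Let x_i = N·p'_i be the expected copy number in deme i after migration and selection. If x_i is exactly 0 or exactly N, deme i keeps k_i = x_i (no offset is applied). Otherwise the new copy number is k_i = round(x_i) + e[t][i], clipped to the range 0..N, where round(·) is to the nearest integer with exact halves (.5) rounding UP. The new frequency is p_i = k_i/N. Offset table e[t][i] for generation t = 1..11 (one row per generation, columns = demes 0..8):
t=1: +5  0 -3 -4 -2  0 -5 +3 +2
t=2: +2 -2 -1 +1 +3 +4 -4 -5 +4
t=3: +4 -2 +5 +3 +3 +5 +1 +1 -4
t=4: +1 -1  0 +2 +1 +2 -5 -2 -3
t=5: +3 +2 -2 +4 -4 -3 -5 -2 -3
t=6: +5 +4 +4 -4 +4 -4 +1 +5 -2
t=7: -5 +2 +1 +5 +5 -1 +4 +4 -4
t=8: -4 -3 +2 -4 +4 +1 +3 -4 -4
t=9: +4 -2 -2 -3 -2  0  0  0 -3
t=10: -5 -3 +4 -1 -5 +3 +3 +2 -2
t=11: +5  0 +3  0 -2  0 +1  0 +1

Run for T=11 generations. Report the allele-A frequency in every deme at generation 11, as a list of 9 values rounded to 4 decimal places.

[0.0000, 0.0000, 0.1236, 0.0225, 0.1236, 0.5618, 0.1685, 0.0225, 0.0112]

t=0: k=[0 0 0 0 0 61 0 0 0]
t=1: x=[0.0000 0.0000 0.0000 0.0000 0.8924 58.9462 0.9173 0.0000 0.0000] k=[0 0 0 0 0 59 0 0 0]
t=2: x=[0.0000 0.0000 0.0000 0.0000 0.8631 56.9995 0.8872 0.0000 0.0000] k=[0 0 0 0 4 61 0 0 0]
t=3: x=[0.0000 0.0000 0.0000 0.0577 4.6814 59.0064 0.9173 0.0000 0.0000] k=[0 0 0 3 8 64 2 0 0]
t=4: x=[0.0000 0.0000 0.0426 2.9166 8.5670 62.0187 2.9070 0.0305 0.0000] k=[0 0 0 5 10 64 0 0 0]
t=5: x=[0.0000 0.0000 0.0711 4.8170 10.4983 62.0187 0.9624 0.0000 0.0000] k=[0 0 0 9 6 59 0 0 0]
t=6: x=[0.0000 0.0000 0.1279 8.5113 6.6818 57.0898 0.8872 0.0000 0.0000] k=[0 0 4 5 11 53 2 0 0]
t=7: x=[0.0000 0.0560 3.7561 4.8894 11.2881 51.3606 2.7416 0.0305 0.0000] k=[0 2 5 10 16 50 7 4 0]
t=8: x=[0.0276 1.8842 4.7801 9.6695 16.0837 48.5966 7.6174 4.0470 0.0618] k=[0 0 7 6 20 50 11 0 0]
t=9: x=[0.0000 0.0980 6.5454 6.0003 19.8468 48.7168 11.4449 0.1677 0.0000] k=[0 0 5 3 18 49 11 0 0]
t=10: x=[0.0000 0.0700 4.6514 3.1335 17.8756 47.7158 11.4299 0.1677 0.0000] k=[0 0 9 2 13 51 14 2 0]
t=11: x=[0.0000 0.1261 8.3432 2.1843 13.1193 49.6279 14.4051 2.1842 0.0309] k=[0 0 11 2 11 50 15 2 1]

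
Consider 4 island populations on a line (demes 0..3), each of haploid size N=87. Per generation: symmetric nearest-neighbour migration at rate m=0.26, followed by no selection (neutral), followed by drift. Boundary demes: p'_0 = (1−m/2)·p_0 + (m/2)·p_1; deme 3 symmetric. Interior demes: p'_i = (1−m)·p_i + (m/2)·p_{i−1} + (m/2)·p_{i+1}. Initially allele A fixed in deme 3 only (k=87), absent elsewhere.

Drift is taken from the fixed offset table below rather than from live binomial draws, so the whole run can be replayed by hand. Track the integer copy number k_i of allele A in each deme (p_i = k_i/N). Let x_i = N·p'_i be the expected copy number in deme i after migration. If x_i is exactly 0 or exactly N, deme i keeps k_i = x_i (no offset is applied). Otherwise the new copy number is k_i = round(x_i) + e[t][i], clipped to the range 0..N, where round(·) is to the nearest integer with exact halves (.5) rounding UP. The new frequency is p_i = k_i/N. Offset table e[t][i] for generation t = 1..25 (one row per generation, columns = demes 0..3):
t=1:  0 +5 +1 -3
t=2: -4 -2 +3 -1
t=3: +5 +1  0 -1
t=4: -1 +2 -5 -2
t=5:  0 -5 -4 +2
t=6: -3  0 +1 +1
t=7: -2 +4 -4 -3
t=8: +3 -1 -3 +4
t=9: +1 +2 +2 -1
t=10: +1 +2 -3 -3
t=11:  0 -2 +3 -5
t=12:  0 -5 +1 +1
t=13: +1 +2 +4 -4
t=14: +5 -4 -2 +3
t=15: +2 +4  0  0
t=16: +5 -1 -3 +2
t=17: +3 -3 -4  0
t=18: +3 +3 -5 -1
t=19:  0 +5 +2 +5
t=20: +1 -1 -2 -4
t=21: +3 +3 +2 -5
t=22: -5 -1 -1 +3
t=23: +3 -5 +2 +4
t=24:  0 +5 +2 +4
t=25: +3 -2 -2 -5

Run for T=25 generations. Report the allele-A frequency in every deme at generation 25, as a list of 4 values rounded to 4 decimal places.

t=0: k=[0 0 0 87]
t=1: x=[0.0000 0.0000 11.3100 75.6900] k=[0 0 12 73]
t=2: x=[0.0000 1.5600 18.3700 65.0700] k=[0 0 21 64]
t=3: x=[0.0000 2.7300 23.8600 58.4100] k=[0 4 24 57]
t=4: x=[0.5200 6.0800 25.6900 52.7100] k=[0 8 21 51]
t=5: x=[1.0400 8.6500 23.2100 47.1000] k=[1 4 19 49]
t=6: x=[1.3900 5.5600 20.9500 45.1000] k=[0 6 22 46]
t=7: x=[0.7800 7.3000 23.0400 42.8800] k=[0 11 19 40]
t=8: x=[1.4300 10.6100 20.6900 37.2700] k=[4 10 18 41]
t=9: x=[4.7800 10.2600 19.9500 38.0100] k=[6 12 22 37]
t=10: x=[6.7800 12.5200 22.6500 35.0500] k=[8 15 20 32]
t=11: x=[8.9100 14.7400 20.9100 30.4400] k=[9 13 24 25]
t=12: x=[9.5200 13.9100 22.7000 24.8700] k=[10 9 24 26]
t=13: x=[9.8700 11.0800 22.3100 25.7400] k=[11 13 26 22]
t=14: x=[11.2600 14.4300 23.7900 22.5200] k=[16 10 22 26]
t=15: x=[15.2200 12.3400 20.9600 25.4800] k=[17 16 21 25]
t=16: x=[16.8700 16.7800 20.8700 24.4800] k=[22 16 18 26]
t=17: x=[21.2200 17.0400 18.7800 24.9600] k=[24 14 15 25]
t=18: x=[22.7000 15.4300 16.1700 23.7000] k=[26 18 11 23]
t=19: x=[24.9600 18.1300 13.4700 21.4400] k=[25 23 15 26]
t=20: x=[24.7400 22.2200 17.4700 24.5700] k=[26 21 15 21]
t=21: x=[25.3500 20.8700 16.5600 20.2200] k=[28 24 19 15]
t=22: x=[27.4800 23.8700 19.1300 15.5200] k=[22 23 18 19]
t=23: x=[22.1300 22.2200 18.7800 18.8700] k=[25 17 21 23]
t=24: x=[23.9600 18.5600 20.7400 22.7400] k=[24 24 23 27]
t=25: x=[24.0000 23.8700 23.6500 26.4800] k=[27 22 22 21]

[0.3103, 0.2529, 0.2529, 0.2414]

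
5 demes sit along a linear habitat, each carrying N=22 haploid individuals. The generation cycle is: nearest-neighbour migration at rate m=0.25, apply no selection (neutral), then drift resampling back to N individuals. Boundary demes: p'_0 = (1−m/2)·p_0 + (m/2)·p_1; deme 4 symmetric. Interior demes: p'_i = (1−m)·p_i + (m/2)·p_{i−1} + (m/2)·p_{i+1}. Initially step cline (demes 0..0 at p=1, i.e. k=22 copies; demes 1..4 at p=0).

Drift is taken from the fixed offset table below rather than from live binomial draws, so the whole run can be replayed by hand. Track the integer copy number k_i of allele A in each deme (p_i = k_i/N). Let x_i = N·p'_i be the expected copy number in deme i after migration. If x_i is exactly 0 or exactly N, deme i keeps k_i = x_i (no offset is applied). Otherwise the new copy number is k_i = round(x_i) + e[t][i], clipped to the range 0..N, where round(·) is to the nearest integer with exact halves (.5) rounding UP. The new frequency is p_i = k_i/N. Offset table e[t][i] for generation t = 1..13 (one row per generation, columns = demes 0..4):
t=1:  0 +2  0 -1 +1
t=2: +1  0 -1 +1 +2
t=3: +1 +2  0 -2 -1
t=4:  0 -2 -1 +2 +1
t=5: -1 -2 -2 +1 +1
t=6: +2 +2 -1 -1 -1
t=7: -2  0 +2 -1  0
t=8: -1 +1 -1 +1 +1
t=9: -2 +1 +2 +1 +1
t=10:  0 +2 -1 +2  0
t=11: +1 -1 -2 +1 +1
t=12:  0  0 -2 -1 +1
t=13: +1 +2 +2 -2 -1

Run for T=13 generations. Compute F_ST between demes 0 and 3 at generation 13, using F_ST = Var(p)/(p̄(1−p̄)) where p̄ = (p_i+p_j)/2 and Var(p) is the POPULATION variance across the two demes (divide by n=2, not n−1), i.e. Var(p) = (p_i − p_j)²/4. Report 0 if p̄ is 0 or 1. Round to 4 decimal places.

t=0: k=[22 0 0 0 0]
t=1: x=[19.2500 2.7500 0.0000 0.0000 0.0000] k=[19 5 0 0 0]
t=2: x=[17.2500 6.1250 0.6250 0.0000 0.0000] k=[18 6 0 0 0]
t=3: x=[16.5000 6.7500 0.7500 0.0000 0.0000] k=[18 9 1 0 0]
t=4: x=[16.8750 9.1250 1.8750 0.1250 0.0000] k=[17 7 1 2 0]
t=5: x=[15.7500 7.5000 1.8750 1.6250 0.2500] k=[15 6 0 3 1]
t=6: x=[13.8750 6.3750 1.1250 2.3750 1.2500] k=[16 8 0 1 0]
t=7: x=[15.0000 8.0000 1.1250 0.7500 0.1250] k=[13 8 3 0 0]
t=8: x=[12.3750 8.0000 3.2500 0.3750 0.0000] k=[11 9 2 1 0]
t=9: x=[10.7500 8.3750 2.7500 1.0000 0.1250] k=[9 9 5 2 1]
t=10: x=[9.0000 8.5000 5.1250 2.2500 1.1250] k=[9 11 4 4 1]
t=11: x=[9.2500 9.8750 4.8750 3.6250 1.3750] k=[10 9 3 5 2]
t=12: x=[9.8750 8.3750 4.0000 4.3750 2.3750] k=[10 8 2 3 3]
t=13: x=[9.7500 7.5000 2.8750 2.8750 3.0000] k=[11 10 5 1 2]

0.2604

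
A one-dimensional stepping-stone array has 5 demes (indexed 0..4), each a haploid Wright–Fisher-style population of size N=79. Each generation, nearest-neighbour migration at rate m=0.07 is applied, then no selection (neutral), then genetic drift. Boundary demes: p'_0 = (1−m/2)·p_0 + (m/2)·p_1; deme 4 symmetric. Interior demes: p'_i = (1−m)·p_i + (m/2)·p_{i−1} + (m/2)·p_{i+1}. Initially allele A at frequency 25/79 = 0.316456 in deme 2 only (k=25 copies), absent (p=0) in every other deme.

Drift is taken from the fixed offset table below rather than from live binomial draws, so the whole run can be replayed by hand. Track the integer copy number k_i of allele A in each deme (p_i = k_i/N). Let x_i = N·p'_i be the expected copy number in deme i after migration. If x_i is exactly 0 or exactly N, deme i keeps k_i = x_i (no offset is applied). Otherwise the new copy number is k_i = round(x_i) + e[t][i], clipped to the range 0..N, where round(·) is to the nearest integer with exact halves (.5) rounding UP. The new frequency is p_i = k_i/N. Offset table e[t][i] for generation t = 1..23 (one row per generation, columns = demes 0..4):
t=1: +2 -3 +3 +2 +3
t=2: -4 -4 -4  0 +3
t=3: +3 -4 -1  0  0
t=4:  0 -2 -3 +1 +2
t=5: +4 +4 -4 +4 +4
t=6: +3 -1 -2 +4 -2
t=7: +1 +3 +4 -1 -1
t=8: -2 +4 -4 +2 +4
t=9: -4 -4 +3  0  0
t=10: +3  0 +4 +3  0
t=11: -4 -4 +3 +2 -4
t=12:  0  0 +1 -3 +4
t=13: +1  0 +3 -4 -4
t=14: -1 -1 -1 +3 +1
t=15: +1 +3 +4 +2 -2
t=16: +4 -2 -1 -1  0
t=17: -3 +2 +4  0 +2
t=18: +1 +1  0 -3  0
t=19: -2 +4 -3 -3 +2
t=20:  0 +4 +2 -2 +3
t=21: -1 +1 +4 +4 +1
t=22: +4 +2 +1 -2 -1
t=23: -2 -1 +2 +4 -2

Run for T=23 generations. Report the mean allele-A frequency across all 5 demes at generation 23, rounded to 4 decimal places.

0.1722

t=0: k=[0 0 25 0 0]
t=1: x=[0.0000 0.8750 23.2500 0.8750 0.0000] k=[0 0 26 3 0]
t=2: x=[0.0000 0.9100 24.2850 3.7000 0.1050] k=[0 0 20 4 3]
t=3: x=[0.0000 0.7000 18.7400 4.5250 3.0350] k=[0 0 18 5 3]
t=4: x=[0.0000 0.6300 16.9150 5.3850 3.0700] k=[0 0 14 6 5]
t=5: x=[0.0000 0.4900 13.2300 6.2450 5.0350] k=[0 4 9 10 9]
t=6: x=[0.1400 4.0350 8.8600 9.9300 9.0350] k=[3 3 7 14 7]
t=7: x=[3.0000 3.1400 7.1050 13.5100 7.2450] k=[4 6 11 13 6]
t=8: x=[4.0700 6.1050 10.8950 12.6850 6.2450] k=[2 10 7 15 10]
t=9: x=[2.2800 9.6150 7.3850 14.5450 10.1750] k=[0 6 10 15 10]
t=10: x=[0.2100 5.9300 10.0350 14.6500 10.1750] k=[3 6 14 18 10]
t=11: x=[3.1050 6.1750 13.8600 17.5800 10.2800] k=[0 2 17 20 6]
t=12: x=[0.0700 2.4550 16.5800 19.4050 6.4900] k=[0 2 18 16 10]
t=13: x=[0.0700 2.4900 17.3700 15.8600 10.2100] k=[1 2 20 12 6]
t=14: x=[1.0350 2.5950 19.0900 12.0700 6.2100] k=[0 2 18 15 7]
t=15: x=[0.0700 2.4900 17.3350 14.8250 7.2800] k=[1 5 21 17 5]
t=16: x=[1.1400 5.4200 20.3000 16.7200 5.4200] k=[5 3 19 16 5]
t=17: x=[4.9300 3.6300 18.3350 15.7200 5.3850] k=[2 6 22 16 7]
t=18: x=[2.1400 6.4200 21.2300 15.8950 7.3150] k=[3 7 21 13 7]
t=19: x=[3.1400 7.3500 20.2300 13.0700 7.2100] k=[1 11 17 10 9]
t=20: x=[1.3500 10.8600 16.5450 10.2100 9.0350] k=[1 15 19 8 12]
t=21: x=[1.4900 14.6500 18.4750 8.5250 11.8600] k=[0 16 22 13 13]
t=22: x=[0.5600 15.6500 21.4750 13.3150 13.0000] k=[5 18 22 11 12]
t=23: x=[5.4550 17.6850 21.4750 11.4200 11.9650] k=[3 17 23 15 10]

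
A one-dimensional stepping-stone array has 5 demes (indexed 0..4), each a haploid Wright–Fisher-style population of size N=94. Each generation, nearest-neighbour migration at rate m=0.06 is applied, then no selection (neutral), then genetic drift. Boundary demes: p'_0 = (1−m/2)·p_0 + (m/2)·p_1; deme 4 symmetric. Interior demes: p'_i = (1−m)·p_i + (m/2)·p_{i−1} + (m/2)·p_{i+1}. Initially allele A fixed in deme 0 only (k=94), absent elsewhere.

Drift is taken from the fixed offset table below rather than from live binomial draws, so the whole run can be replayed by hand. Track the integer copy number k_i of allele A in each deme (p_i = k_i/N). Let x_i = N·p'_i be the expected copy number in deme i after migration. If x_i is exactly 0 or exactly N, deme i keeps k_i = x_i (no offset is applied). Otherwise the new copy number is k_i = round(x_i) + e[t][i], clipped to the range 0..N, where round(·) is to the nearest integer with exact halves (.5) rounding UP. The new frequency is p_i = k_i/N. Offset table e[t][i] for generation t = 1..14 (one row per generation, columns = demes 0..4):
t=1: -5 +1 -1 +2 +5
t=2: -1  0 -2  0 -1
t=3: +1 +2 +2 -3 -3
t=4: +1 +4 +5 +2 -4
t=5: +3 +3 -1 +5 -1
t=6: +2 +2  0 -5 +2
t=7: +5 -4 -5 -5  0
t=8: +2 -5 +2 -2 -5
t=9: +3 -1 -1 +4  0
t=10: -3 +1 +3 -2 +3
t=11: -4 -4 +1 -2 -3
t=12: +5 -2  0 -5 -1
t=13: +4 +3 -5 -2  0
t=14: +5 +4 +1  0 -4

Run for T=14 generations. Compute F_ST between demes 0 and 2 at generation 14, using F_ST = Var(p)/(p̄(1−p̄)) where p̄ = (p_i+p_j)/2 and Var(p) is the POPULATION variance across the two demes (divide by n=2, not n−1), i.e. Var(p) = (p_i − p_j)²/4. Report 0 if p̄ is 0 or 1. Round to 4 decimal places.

0.7103

t=0: k=[94 0 0 0 0]
t=1: x=[91.1800 2.8200 0.0000 0.0000 0.0000] k=[86 4 0 0 0]
t=2: x=[83.5400 6.3400 0.1200 0.0000 0.0000] k=[83 6 0 0 0]
t=3: x=[80.6900 8.1300 0.1800 0.0000 0.0000] k=[82 10 2 0 0]
t=4: x=[79.8400 11.9200 2.1800 0.0600 0.0000] k=[81 16 7 2 0]
t=5: x=[79.0500 17.6800 7.1200 2.0900 0.0600] k=[82 21 6 7 0]
t=6: x=[80.1700 22.3800 6.4800 6.7600 0.2100] k=[82 24 6 2 2]
t=7: x=[80.2600 25.2000 6.4200 2.1200 2.0000] k=[85 21 1 0 2]
t=8: x=[83.0800 22.3200 1.5700 0.0900 1.9400] k=[85 17 4 0 0]
t=9: x=[82.9600 18.6500 4.2700 0.1200 0.0000] k=[86 18 3 4 0]
t=10: x=[83.9600 19.5900 3.4800 3.8500 0.1200] k=[81 21 6 2 3]
t=11: x=[79.2000 22.3500 6.3300 2.1500 2.9700] k=[75 18 7 0 0]
t=12: x=[73.2900 19.3800 7.1200 0.2100 0.0000] k=[78 17 7 0 0]
t=13: x=[76.1700 18.5300 7.0900 0.2100 0.0000] k=[80 22 2 0 0]
t=14: x=[78.2600 23.1400 2.5400 0.0600 0.0000] k=[83 27 4 0 0]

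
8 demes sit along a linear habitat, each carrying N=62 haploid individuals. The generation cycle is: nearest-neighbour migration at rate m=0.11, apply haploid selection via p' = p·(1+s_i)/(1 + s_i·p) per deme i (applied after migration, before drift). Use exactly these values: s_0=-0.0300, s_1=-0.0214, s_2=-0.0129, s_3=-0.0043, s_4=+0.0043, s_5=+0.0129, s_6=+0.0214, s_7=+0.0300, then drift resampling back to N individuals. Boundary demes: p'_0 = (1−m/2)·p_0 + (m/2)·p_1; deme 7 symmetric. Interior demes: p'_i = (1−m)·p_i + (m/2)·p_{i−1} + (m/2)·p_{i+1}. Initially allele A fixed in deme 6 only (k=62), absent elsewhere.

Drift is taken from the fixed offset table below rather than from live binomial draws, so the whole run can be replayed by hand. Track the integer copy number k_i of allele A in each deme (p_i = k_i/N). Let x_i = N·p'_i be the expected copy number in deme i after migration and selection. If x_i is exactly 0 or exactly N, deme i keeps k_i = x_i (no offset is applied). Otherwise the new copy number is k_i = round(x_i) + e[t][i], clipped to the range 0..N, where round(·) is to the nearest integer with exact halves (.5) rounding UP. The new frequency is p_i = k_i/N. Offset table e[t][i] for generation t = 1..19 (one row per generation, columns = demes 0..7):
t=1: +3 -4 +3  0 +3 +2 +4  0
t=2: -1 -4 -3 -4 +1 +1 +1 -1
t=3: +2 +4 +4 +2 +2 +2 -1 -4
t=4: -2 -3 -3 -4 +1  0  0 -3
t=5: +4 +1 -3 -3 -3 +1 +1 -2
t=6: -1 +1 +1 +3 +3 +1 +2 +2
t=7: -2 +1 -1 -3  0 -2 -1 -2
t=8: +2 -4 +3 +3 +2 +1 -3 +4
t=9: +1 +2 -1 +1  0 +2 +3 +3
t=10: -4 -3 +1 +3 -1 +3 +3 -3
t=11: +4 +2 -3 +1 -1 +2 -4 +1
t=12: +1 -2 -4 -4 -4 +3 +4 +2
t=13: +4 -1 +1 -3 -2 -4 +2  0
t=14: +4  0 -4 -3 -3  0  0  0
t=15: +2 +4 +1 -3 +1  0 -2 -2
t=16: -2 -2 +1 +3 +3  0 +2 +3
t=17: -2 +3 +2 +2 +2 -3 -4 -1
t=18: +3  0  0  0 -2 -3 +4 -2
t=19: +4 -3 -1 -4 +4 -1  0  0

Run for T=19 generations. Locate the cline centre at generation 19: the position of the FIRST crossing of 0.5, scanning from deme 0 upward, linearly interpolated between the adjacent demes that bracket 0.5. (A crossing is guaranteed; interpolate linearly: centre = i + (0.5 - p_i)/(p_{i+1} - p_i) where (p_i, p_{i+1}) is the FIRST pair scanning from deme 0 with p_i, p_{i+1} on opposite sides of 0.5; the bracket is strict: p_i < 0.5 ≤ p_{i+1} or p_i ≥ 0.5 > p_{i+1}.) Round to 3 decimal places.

t=0: k=[0 0 0 0 0 0 62 0]
t=1: x=[0.0000 0.0000 0.0000 0.0000 0.0000 3.4515 55.3075 3.5065] k=[0 0 0 0 0 5 59 4]
t=2: x=[0.0000 0.0000 0.0000 0.0000 0.2762 7.7818 53.1666 7.2112] k=[0 0 0 0 1 9 54 6]
t=3: x=[0.0000 0.0000 0.0000 0.0548 1.3908 11.1517 49.1026 8.8622] k=[0 0 0 2 3 13 48 5]
t=4: x=[0.0000 0.0000 0.1086 1.9369 3.5092 14.5170 43.9818 7.5590] k=[0 0 0 0 5 15 44 5]
t=5: x=[0.0000 0.0000 0.0000 0.2738 5.2957 16.1979 40.5580 7.3340] k=[0 0 0 0 2 17 42 5]
t=6: x=[0.0000 0.0000 0.0000 0.1095 2.7262 17.7117 38.8977 7.2215] k=[0 0 0 3 6 19 41 9]
t=7: x=[0.0000 0.0000 0.1629 2.9877 6.5752 19.6667 38.3406 11.0254] k=[0 0 0 0 7 18 37 9]
t=8: x=[0.0000 0.0000 0.0000 0.3834 7.2474 18.6065 34.7388 10.8011] k=[0 0 0 3 9 20 32 15]
t=9: x=[0.0000 0.0000 0.1629 3.1521 9.3089 20.2293 30.7331 16.2875] k=[0 0 0 4 9 22 34 19]
t=10: x=[0.0000 0.0000 0.2172 4.0387 9.4744 22.1271 32.8422 20.2257] k=[0 0 1 7 8 25 36 17]
t=11: x=[0.0000 0.0538 1.2589 6.6992 8.9127 24.8606 34.6740 18.4255] k=[0 2 0 8 8 27 31 19]
t=12: x=[0.1067 1.7430 0.5430 7.5314 9.0782 26.3690 30.4480 20.0590] k=[1 0 0 4 5 29 34 22]
t=13: x=[0.9171 0.0538 0.2172 3.8195 6.2892 28.1519 33.3915 23.0867] k=[5 0 1 1 4 24 35 23]
t=14: x=[4.5938 0.3230 0.9330 1.1601 4.9545 23.6923 34.0603 24.0940] k=[9 0 0 0 2 24 34 24]
t=15: x=[8.2839 0.4845 0.0000 0.1095 3.1127 23.5268 33.2267 24.9896] k=[10 4 0 0 4 24 31 23]
t=16: x=[9.4240 4.0278 0.2172 0.2191 4.8993 23.4717 30.5030 23.8724] k=[7 2 1 3 8 23 33 27]
t=17: x=[6.5445 2.1742 1.1503 3.1521 8.5817 22.9098 32.4476 27.7825] k=[5 5 3 5 11 20 28 27]
t=18: x=[4.8618 4.7934 3.1806 5.1994 11.2043 20.1188 27.8294 27.5066] k=[8 5 3 5 9 17 32 26]
t=19: x=[7.6289 4.9555 3.1806 5.0898 9.2537 17.5458 31.1732 26.7787] k=[12 2 2 1 13 17 31 27]

6.000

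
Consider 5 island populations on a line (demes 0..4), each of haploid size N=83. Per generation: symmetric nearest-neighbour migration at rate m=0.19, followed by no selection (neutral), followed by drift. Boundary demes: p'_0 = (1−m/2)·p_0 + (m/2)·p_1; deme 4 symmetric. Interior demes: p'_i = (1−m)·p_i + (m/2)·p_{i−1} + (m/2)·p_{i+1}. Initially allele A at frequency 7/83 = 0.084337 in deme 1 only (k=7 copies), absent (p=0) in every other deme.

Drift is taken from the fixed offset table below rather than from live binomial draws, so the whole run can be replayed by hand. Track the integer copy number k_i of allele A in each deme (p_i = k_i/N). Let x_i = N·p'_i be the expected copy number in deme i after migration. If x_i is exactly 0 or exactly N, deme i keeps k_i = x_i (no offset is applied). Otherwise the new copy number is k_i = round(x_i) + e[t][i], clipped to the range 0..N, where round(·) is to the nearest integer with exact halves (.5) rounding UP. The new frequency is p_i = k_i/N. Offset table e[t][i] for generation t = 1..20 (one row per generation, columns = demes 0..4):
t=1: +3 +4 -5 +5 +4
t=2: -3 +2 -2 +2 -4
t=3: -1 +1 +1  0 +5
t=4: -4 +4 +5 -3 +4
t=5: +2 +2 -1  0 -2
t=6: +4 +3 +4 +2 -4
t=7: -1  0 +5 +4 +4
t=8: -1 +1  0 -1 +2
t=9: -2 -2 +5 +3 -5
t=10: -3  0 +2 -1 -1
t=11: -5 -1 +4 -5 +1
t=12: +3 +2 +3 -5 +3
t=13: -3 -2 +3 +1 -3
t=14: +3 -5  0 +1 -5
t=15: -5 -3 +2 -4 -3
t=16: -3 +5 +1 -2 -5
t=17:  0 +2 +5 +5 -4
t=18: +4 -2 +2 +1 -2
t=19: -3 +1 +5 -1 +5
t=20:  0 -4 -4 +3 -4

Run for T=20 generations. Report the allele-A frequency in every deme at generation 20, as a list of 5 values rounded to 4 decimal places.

[0.0482, 0.0843, 0.1928, 0.1446, 0.0241]

t=0: k=[0 7 0 0 0]
t=1: x=[0.6650 5.6700 0.6650 0.0000 0.0000] k=[4 10 0 0 0]
t=2: x=[4.5700 8.4800 0.9500 0.0000 0.0000] k=[2 10 0 0 0]
t=3: x=[2.7600 8.2900 0.9500 0.0000 0.0000] k=[2 9 2 0 0]
t=4: x=[2.6650 7.6700 2.4750 0.1900 0.0000] k=[0 12 7 0 0]
t=5: x=[1.1400 10.3850 6.8100 0.6650 0.0000] k=[3 12 6 1 0]
t=6: x=[3.8550 10.5750 6.0950 1.3800 0.0950] k=[8 14 10 3 0]
t=7: x=[8.5700 13.0500 9.7150 3.3800 0.2850] k=[8 13 15 7 4]
t=8: x=[8.4750 12.7150 14.0500 7.4750 4.2850] k=[7 14 14 6 6]
t=9: x=[7.6650 13.3350 13.2400 6.7600 6.0000] k=[6 11 18 10 1]
t=10: x=[6.4750 11.1900 16.5750 9.9050 1.8550] k=[3 11 19 9 1]
t=11: x=[3.7600 11.0000 17.2900 9.1900 1.7600] k=[0 10 21 4 3]
t=12: x=[0.9500 10.0950 18.3400 5.5200 3.0950] k=[4 12 21 1 6]
t=13: x=[4.7600 12.0950 18.2450 3.3750 5.5250] k=[2 10 21 4 3]
t=14: x=[2.7600 10.2850 18.3400 5.5200 3.0950] k=[6 5 18 7 0]
t=15: x=[5.9050 6.3300 15.7200 7.3800 0.6650] k=[1 3 18 3 0]
t=16: x=[1.1900 4.2350 15.1500 4.1400 0.2850] k=[0 9 16 2 0]
t=17: x=[0.8550 8.8100 14.0050 3.1400 0.1900] k=[1 11 19 8 0]
t=18: x=[1.9500 10.8100 17.1950 8.2850 0.7600] k=[6 9 19 9 0]
t=19: x=[6.2850 9.6650 17.1000 9.0950 0.8550] k=[3 11 22 8 6]
t=20: x=[3.7600 11.2850 19.6250 9.1400 6.1900] k=[4 7 16 12 2]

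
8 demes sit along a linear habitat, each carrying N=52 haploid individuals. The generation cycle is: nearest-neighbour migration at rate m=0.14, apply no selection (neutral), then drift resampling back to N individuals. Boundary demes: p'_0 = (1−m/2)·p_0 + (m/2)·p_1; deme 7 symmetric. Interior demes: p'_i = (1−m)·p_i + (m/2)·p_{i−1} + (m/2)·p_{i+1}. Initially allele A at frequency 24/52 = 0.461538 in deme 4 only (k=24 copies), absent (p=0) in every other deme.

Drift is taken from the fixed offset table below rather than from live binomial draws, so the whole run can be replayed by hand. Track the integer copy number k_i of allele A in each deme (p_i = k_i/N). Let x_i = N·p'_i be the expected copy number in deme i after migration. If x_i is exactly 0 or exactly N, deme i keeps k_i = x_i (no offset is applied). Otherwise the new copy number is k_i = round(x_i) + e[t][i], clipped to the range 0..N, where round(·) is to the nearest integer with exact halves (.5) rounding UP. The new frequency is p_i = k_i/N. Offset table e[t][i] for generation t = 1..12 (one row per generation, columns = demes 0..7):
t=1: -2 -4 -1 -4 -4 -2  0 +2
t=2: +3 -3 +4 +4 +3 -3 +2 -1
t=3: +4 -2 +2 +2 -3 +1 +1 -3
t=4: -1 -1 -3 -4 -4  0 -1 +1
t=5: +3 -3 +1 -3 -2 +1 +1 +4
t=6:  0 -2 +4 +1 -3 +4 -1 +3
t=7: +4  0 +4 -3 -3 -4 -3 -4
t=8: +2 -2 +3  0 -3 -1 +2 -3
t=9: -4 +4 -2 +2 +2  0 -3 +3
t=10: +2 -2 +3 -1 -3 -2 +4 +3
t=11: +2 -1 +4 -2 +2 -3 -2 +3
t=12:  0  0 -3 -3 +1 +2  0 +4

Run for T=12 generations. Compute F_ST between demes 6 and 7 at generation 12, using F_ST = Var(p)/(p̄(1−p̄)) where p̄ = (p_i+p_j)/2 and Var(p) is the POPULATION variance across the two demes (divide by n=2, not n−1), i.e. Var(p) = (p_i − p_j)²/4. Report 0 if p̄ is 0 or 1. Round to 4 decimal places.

t=0: k=[0 0 0 0 24 0 0 0]
t=1: x=[0.0000 0.0000 0.0000 1.6800 20.6400 1.6800 0.0000 0.0000] k=[0 0 0 0 17 0 0 0]
t=2: x=[0.0000 0.0000 0.0000 1.1900 14.6200 1.1900 0.0000 0.0000] k=[0 0 0 5 18 0 0 0]
t=3: x=[0.0000 0.0000 0.3500 5.5600 15.8300 1.2600 0.0000 0.0000] k=[0 0 2 8 13 2 0 0]
t=4: x=[0.0000 0.1400 2.2800 7.9300 11.8800 2.6300 0.1400 0.0000] k=[0 0 0 4 8 3 0 0]
t=5: x=[0.0000 0.0000 0.2800 4.0000 7.3700 3.1400 0.2100 0.0000] k=[0 0 1 1 5 4 1 0]
t=6: x=[0.0000 0.0700 0.9300 1.2800 4.6500 3.8600 1.1400 0.0700] k=[0 0 5 2 2 8 0 3]
t=7: x=[0.0000 0.3500 4.4400 2.2100 2.4200 7.0200 0.7700 2.7900] k=[0 0 8 0 0 3 0 0]
t=8: x=[0.0000 0.5600 6.8800 0.5600 0.2100 2.5800 0.2100 0.0000] k=[0 0 10 1 0 2 2 0]
t=9: x=[0.0000 0.7000 8.6700 1.5600 0.2100 1.8600 1.8600 0.1400] k=[0 5 7 4 2 2 0 3]
t=10: x=[0.3500 4.7900 6.6500 4.0700 2.1400 1.8600 0.3500 2.7900] k=[2 3 10 3 0 0 4 6]
t=11: x=[2.0700 3.4200 9.0200 3.2800 0.2100 0.2800 3.8600 5.8600] k=[4 2 13 1 2 0 2 9]
t=12: x=[3.8600 2.9100 11.3900 1.9100 1.7900 0.2800 2.3500 8.5100] k=[4 3 8 0 3 2 2 13]

0.0906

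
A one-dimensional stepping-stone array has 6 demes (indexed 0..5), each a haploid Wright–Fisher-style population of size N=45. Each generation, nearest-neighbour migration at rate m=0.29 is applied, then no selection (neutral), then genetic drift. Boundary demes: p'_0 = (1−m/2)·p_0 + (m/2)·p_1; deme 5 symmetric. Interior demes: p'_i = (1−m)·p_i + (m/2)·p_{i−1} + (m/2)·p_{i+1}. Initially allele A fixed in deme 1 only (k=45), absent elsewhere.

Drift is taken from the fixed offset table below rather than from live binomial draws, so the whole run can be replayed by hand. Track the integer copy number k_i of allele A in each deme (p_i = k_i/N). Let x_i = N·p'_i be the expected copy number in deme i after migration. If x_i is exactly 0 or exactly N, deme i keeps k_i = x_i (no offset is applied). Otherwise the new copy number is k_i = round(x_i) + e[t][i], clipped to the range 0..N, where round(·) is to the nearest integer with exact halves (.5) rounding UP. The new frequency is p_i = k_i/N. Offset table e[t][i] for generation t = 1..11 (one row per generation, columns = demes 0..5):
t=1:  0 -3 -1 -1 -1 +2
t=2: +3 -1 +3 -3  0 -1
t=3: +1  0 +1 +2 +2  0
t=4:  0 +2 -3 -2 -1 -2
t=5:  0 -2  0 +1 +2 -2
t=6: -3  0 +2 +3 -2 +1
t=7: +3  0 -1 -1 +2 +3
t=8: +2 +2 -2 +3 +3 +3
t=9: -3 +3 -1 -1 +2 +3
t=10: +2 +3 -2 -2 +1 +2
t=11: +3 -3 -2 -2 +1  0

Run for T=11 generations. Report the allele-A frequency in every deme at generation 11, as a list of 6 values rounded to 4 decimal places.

[0.4444, 0.3111, 0.1556, 0.1111, 0.2444, 0.2667]

t=0: k=[0 45 0 0 0 0]
t=1: x=[6.5250 31.9500 6.5250 0.0000 0.0000 0.0000] k=[7 29 6 0 0 0]
t=2: x=[10.1900 22.4750 8.4650 0.8700 0.0000 0.0000] k=[13 21 11 0 0 0]
t=3: x=[14.1600 18.3900 10.8550 1.5950 0.0000 0.0000] k=[15 18 12 4 0 0]
t=4: x=[15.4350 16.6950 11.7100 4.5800 0.5800 0.0000] k=[15 19 9 3 0 0]
t=5: x=[15.5800 16.9700 9.5800 3.4350 0.4350 0.0000] k=[16 15 10 4 2 0]
t=6: x=[15.8550 14.4200 9.8550 4.5800 2.0000 0.2900] k=[13 14 12 8 0 1]
t=7: x=[13.1450 13.5650 11.7100 7.4200 1.3050 0.8550] k=[16 14 11 6 3 4]
t=8: x=[15.7100 13.8550 10.7100 6.2900 3.5800 3.8550] k=[18 16 9 9 7 7]
t=9: x=[17.7100 15.2750 10.0150 8.7100 7.2900 7.0000] k=[15 18 9 8 9 10]
t=10: x=[15.4350 16.2600 10.1600 8.2900 9.0000 9.8550] k=[17 19 8 6 10 12]
t=11: x=[17.2900 17.1150 9.3050 6.8700 9.7100 11.7100] k=[20 14 7 5 11 12]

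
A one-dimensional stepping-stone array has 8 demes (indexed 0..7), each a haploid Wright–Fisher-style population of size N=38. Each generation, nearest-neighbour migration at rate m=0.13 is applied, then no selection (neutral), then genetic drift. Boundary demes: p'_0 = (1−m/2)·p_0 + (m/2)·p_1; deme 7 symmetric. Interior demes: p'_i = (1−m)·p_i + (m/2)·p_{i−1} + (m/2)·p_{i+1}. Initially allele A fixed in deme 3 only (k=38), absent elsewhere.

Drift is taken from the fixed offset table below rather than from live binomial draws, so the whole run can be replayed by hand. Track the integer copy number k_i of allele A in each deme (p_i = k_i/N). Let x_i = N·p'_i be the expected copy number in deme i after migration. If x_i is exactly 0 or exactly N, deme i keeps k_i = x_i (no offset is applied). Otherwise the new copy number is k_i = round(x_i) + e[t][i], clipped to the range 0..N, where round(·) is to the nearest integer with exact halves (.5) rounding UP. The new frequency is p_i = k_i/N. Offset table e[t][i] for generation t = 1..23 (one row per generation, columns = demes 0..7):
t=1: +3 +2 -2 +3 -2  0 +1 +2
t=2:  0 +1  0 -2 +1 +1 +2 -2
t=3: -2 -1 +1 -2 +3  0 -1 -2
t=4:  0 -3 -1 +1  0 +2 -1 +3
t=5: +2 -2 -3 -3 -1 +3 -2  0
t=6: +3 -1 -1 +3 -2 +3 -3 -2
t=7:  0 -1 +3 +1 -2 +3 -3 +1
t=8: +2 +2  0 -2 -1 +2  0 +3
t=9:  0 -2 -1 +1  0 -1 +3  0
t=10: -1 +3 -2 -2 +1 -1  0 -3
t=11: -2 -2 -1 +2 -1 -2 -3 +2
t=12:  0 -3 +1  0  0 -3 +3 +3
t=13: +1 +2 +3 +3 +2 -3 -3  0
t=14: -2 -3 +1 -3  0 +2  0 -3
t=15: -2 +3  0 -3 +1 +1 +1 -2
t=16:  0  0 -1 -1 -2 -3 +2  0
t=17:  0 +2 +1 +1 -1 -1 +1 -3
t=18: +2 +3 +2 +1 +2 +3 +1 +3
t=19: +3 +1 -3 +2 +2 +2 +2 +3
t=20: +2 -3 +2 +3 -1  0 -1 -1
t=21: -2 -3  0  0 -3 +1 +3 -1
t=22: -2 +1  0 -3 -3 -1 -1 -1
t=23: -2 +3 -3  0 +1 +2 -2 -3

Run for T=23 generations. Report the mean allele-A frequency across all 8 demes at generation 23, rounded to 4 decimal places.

0.1414

t=0: k=[0 0 0 38 0 0 0 0]
t=1: x=[0.0000 0.0000 2.4700 33.0600 2.4700 0.0000 0.0000 0.0000] k=[0 0 0 36 0 0 0 0]
t=2: x=[0.0000 0.0000 2.3400 31.3200 2.3400 0.0000 0.0000 0.0000] k=[0 0 2 29 3 0 0 0]
t=3: x=[0.0000 0.1300 3.6250 25.5550 4.4950 0.1950 0.0000 0.0000] k=[0 0 5 24 7 0 0 0]
t=4: x=[0.0000 0.3250 5.9100 21.6600 7.6500 0.4550 0.0000 0.0000] k=[0 0 5 23 8 2 0 0]
t=5: x=[0.0000 0.3250 5.8450 20.8550 8.5850 2.2600 0.1300 0.0000] k=[0 0 3 18 8 5 0 0]
t=6: x=[0.0000 0.1950 3.7800 16.3750 8.4550 4.8700 0.3250 0.0000] k=[0 0 3 19 6 8 0 0]
t=7: x=[0.0000 0.1950 3.8450 17.1150 6.9750 7.3500 0.5200 0.0000] k=[0 0 7 18 5 10 0 0]
t=8: x=[0.0000 0.4550 7.2600 16.4400 6.1700 9.0250 0.6500 0.0000] k=[0 2 7 14 5 11 1 0]
t=9: x=[0.1300 2.1950 7.1300 12.9600 5.9750 9.9600 1.5850 0.0650] k=[0 0 6 14 6 9 5 0]
t=10: x=[0.0000 0.3900 6.1300 12.9600 6.7150 8.5450 4.9350 0.3250] k=[0 3 4 11 8 8 5 0]
t=11: x=[0.1950 2.8700 4.3900 10.3500 8.1950 7.8050 4.8700 0.3250] k=[0 1 3 12 7 6 2 2]
t=12: x=[0.0650 1.0650 3.4550 11.0900 7.2600 5.8050 2.2600 2.0000] k=[0 0 4 11 7 3 5 5]
t=13: x=[0.0000 0.2600 4.1950 10.2850 7.0000 3.3900 4.8700 5.0000] k=[0 2 7 13 9 0 2 5]
t=14: x=[0.1300 2.1950 7.0650 12.3500 8.6750 0.7150 2.0650 4.8050] k=[0 0 8 9 9 3 2 2]
t=15: x=[0.0000 0.5200 7.5450 8.9350 8.6100 3.3250 2.0650 2.0000] k=[0 4 8 6 10 4 3 0]
t=16: x=[0.2600 4.0000 7.6100 6.3900 9.3500 4.3250 2.8700 0.1950] k=[0 4 7 5 7 1 5 0]
t=17: x=[0.2600 3.9350 6.6750 5.2600 6.4800 1.6500 4.4150 0.3250] k=[0 6 8 6 5 1 5 0]
t=18: x=[0.3900 5.7400 7.7400 6.0650 4.8050 1.5200 4.4150 0.3250] k=[2 9 10 7 7 5 5 3]
t=19: x=[2.4550 8.6100 9.7400 7.1950 6.8700 5.1300 4.8700 3.1300] k=[5 10 7 9 9 7 7 6]
t=20: x=[5.3250 9.4800 7.3250 8.8700 8.8700 7.1300 6.9350 6.0650] k=[7 6 9 12 8 7 6 5]
t=21: x=[6.9350 6.2600 9.0000 11.5450 8.1950 7.0000 6.0000 5.0650] k=[5 3 9 12 5 8 9 4]
t=22: x=[4.8700 3.5200 8.8050 11.3500 5.6500 7.8700 8.6100 4.3250] k=[3 5 9 8 3 7 8 3]
t=23: x=[3.1300 5.1300 8.6750 7.7400 3.5850 6.8050 7.6100 3.3250] k=[1 8 6 8 5 9 6 0]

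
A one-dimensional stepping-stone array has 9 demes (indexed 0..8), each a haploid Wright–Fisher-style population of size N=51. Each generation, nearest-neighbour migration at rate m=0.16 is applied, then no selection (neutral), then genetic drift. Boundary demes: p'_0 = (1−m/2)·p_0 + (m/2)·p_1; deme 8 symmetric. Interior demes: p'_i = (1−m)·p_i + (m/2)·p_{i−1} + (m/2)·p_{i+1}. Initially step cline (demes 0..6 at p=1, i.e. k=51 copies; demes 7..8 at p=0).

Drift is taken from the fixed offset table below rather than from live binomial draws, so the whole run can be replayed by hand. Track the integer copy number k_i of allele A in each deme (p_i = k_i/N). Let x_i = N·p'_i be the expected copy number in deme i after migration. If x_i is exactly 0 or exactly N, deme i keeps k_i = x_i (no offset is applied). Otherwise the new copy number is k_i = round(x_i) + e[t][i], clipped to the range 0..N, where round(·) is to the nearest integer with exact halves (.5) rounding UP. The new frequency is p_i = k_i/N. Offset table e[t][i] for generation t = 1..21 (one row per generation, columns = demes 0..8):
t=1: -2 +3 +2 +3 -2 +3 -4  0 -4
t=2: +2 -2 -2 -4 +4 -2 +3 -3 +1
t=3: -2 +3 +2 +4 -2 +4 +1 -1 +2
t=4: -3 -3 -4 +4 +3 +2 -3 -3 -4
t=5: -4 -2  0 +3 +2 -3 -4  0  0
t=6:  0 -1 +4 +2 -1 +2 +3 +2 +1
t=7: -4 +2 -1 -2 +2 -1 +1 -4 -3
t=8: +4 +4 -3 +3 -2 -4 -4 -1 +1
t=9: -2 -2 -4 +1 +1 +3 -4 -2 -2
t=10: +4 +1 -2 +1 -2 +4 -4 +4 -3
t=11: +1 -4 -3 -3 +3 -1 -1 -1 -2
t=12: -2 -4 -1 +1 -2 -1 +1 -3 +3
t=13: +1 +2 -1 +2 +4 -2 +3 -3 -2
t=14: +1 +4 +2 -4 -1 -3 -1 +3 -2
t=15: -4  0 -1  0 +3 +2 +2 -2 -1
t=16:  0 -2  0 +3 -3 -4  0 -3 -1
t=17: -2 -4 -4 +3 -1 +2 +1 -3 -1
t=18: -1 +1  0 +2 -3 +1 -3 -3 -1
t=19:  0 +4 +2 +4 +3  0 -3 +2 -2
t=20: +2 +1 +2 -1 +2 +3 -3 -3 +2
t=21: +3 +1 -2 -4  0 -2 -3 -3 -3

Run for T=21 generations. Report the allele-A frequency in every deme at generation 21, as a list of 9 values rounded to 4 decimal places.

[0.9412, 0.9412, 0.8824, 0.8824, 0.9020, 0.6863, 0.2745, 0.0196, 0.0000]

t=0: k=[51 51 51 51 51 51 51 0 0]
t=1: x=[51.0000 51.0000 51.0000 51.0000 51.0000 51.0000 46.9200 4.0800 0.0000] k=[51 51 51 51 51 51 43 4 0]
t=2: x=[51.0000 51.0000 51.0000 51.0000 51.0000 50.3600 40.5200 6.8000 0.3200] k=[51 51 51 51 51 48 44 4 1]
t=3: x=[51.0000 51.0000 51.0000 51.0000 50.7600 47.9200 41.1200 6.9600 1.2400] k=[51 51 51 51 49 51 42 6 3]
t=4: x=[51.0000 51.0000 51.0000 50.8400 49.3200 50.1200 39.8400 8.6400 3.2400] k=[51 51 51 51 51 51 37 6 0]
t=5: x=[51.0000 51.0000 51.0000 51.0000 51.0000 49.8800 35.6400 8.0000 0.4800] k=[51 51 51 51 51 47 32 8 0]
t=6: x=[51.0000 51.0000 51.0000 51.0000 50.6800 46.1200 31.2800 9.2800 0.6400] k=[51 51 51 51 50 48 34 11 2]
t=7: x=[51.0000 51.0000 51.0000 50.9200 49.9200 47.0400 33.2800 12.1200 2.7200] k=[51 51 51 49 51 46 34 8 0]
t=8: x=[51.0000 51.0000 50.8400 49.3200 50.4400 45.4400 32.8800 9.4400 0.6400] k=[51 51 48 51 48 41 29 8 2]
t=9: x=[51.0000 50.7600 48.4800 50.5200 47.6800 40.6000 28.2800 9.2000 2.4800] k=[51 49 44 51 49 44 24 7 0]
t=10: x=[50.8400 48.7600 44.9600 50.2800 48.7600 42.8000 24.2400 7.8000 0.5600] k=[51 50 43 51 47 47 20 12 0]
t=11: x=[50.9200 49.5200 44.2000 50.0400 47.3200 44.8400 21.5200 11.6800 0.9600] k=[51 46 41 47 50 44 21 11 0]
t=12: x=[50.6000 46.0000 41.8800 46.7600 49.2800 42.6400 22.0400 10.9200 0.8800] k=[49 42 41 48 47 42 23 8 4]
t=13: x=[48.4400 42.4800 41.6400 47.3600 46.6800 40.8800 23.3200 8.8800 4.3200] k=[49 44 41 49 51 39 26 6 2]
t=14: x=[48.6000 44.1600 41.8800 48.5200 49.8800 38.9200 25.4400 7.2800 2.3200] k=[50 48 44 45 49 36 24 10 0]
t=15: x=[49.8400 47.8400 44.4000 45.2400 47.6400 36.0800 23.8400 10.3200 0.8000] k=[46 48 43 45 51 38 26 8 0]
t=16: x=[46.1600 47.4400 43.5600 45.3200 49.4800 38.0800 25.5200 8.8000 0.6400] k=[46 45 44 48 46 34 26 6 0]
t=17: x=[45.9200 45.0000 44.4000 47.5200 45.2000 34.3200 25.0400 7.1200 0.4800] k=[44 41 40 51 44 36 26 4 0]
t=18: x=[43.7600 41.1600 40.9600 49.5600 43.9200 35.8400 25.0400 5.4400 0.3200] k=[43 42 41 51 41 37 22 2 0]
t=19: x=[42.9200 42.0000 41.8800 49.4000 41.4800 36.1200 21.6000 3.4400 0.1600] k=[43 46 44 51 44 36 19 5 0]
t=20: x=[43.2400 45.6000 44.7200 49.8800 43.9200 35.2800 19.2400 5.7200 0.4000] k=[45 47 47 49 46 38 16 3 2]
t=21: x=[45.1600 46.8400 47.1600 48.6000 45.6000 36.8800 16.7200 3.9600 2.0800] k=[48 48 45 45 46 35 14 1 0]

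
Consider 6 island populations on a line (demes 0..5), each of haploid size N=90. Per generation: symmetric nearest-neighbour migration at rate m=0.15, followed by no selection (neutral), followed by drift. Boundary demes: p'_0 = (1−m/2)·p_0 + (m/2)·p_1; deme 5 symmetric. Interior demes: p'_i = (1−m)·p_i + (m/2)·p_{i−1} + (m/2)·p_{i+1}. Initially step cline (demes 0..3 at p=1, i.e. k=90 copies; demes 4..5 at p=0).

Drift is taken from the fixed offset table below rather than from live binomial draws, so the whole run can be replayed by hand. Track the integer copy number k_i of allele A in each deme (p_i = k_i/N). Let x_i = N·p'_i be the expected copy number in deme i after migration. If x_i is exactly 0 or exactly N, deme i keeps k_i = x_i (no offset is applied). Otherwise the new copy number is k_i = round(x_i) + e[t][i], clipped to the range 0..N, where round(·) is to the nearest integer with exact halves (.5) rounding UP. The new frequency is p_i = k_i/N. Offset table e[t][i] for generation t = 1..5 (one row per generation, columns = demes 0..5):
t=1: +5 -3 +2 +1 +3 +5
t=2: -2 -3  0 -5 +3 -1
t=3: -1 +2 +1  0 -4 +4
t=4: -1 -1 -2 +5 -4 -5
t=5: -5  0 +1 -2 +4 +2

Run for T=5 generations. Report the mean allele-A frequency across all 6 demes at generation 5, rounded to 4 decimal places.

t=0: k=[90 90 90 90 0 0]
t=1: x=[90.0000 90.0000 90.0000 83.2500 6.7500 0.0000] k=[90 90 90 84 10 0]
t=2: x=[90.0000 90.0000 89.5500 78.9000 14.8000 0.7500] k=[90 90 90 74 18 0]
t=3: x=[90.0000 90.0000 88.8000 71.0000 20.8500 1.3500] k=[90 90 90 71 17 5]
t=4: x=[90.0000 90.0000 88.5750 68.3750 20.1500 5.9000] k=[90 90 87 73 16 1]
t=5: x=[90.0000 89.7750 86.1750 69.7750 19.1500 2.1250] k=[90 90 87 68 23 4]

0.6704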